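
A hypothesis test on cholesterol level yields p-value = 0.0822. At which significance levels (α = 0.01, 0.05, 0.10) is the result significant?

p = 0.0822. Significant at: α = 0.1.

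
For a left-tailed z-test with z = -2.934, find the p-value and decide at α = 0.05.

p = P(Z < -2.934) = Φ(-2.934) ≈ 0.0017. Since p < 0.05, reject H₀ (significant) at α = 0.05.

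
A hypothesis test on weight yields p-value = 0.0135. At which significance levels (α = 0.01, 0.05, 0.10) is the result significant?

p = 0.0135. Significant at: α = 0.05, 0.1.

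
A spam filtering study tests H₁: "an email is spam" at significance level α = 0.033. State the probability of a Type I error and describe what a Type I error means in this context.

P(Type I error) = α = 0.033. A Type I error is rejecting H₀ when H₀ is actually true (false positive) — here, concluding that an email is spam when in fact this is not the case. Consequence: a legitimate email is sent to the spam folder and the user misses it.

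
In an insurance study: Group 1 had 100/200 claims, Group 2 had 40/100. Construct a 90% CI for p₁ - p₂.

p̂₁ = 0.5, p̂₂ = 0.4. Difference = 0.1. CI = (0.001, 0.199)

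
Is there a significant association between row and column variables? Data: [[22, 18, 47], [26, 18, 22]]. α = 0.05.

χ² = 6.634. df = 2, critical = 5.991. Reject H₀. Variables are dependent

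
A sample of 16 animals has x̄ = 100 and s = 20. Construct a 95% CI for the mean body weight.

CI = x̄ ± t*(s/√n) = 100 ± 2.131(20/√16) = (89.34, 110.66)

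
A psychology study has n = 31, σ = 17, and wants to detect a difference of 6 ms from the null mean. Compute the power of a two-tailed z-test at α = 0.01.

SE = σ/√n = 17/√31 = 3.053. Non-centrality λ = d/SE = 6/3.053 = 1.965. Power ≈ Φ(λ - z_{α/2}) = Φ(1.965 - 2.576) = Φ(-0.611) = 0.271.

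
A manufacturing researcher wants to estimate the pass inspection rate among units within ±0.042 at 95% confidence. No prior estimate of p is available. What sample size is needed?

Conservative approach: use p = 0.5 (maximizes p(1-p) = 0.25). n = z²(0.25)/E² = 1.96²×0.25/0.042² = 544.4 → n = 545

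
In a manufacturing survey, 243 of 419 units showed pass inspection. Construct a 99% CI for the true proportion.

p̂ = 0.58. CI = p̂ ± z*√(p̂(1-p̂)/n) = (0.518, 0.642)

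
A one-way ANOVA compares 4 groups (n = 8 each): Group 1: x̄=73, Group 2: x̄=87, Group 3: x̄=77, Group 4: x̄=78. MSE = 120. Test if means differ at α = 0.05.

Grand mean = 78.75. SS_between = 838.0, MS_between = 279.33. F = 2.328, F_crit ≈ 2.947. Fail to reject H₀.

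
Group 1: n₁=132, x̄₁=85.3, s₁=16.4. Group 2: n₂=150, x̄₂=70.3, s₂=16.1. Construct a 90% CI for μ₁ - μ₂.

Difference = 15.0. SE = √(16.4²/132 + 16.1²/150) = 1.941. CI = (11.81, 18.19)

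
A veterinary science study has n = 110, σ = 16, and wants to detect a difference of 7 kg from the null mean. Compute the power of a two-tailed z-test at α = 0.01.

SE = σ/√n = 16/√110 = 1.526. Non-centrality λ = d/SE = 7/1.526 = 4.589. Power ≈ Φ(λ - z_{α/2}) = Φ(4.589 - 2.576) = Φ(2.013) = 0.978.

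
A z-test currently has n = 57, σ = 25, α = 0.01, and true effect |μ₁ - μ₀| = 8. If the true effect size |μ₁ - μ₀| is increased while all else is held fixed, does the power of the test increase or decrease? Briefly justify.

Power increases: a larger true effect increases the non-centrality λ = |μ₁ - μ₀|/(σ/√n).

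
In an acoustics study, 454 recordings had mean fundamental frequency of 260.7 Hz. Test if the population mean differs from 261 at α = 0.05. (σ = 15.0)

z = (x̄ - μ₀)/(σ/√n) = (260.7 - 261)/(15.0/√454) = -0.426. Critical value: ±1.96. Since |-0.426| ≤ 1.96, Fail to reject H₀.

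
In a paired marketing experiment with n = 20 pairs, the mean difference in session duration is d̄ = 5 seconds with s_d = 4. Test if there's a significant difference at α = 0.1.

t = d̄/(s_d/√n) = 5/(4/√20) = 5.59. df = 19, critical t = ±1.729. Reject H₀.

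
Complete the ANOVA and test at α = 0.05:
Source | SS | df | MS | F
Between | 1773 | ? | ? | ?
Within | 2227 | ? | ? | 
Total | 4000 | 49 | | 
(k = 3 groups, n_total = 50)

df_between = 2, df_within = 47. MS_between = 886.5, MS_within = 47.38. F = 18.709, F_crit ≈ 3.195. Reject H₀.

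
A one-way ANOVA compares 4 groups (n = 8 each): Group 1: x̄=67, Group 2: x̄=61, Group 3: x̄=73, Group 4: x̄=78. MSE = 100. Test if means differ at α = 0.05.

Grand mean = 69.75. SS_between = 1302.0, MS_between = 434.0. F = 4.34, F_crit ≈ 2.947. Reject H₀.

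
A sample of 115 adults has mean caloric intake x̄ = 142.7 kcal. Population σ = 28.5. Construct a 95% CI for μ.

CI = x̄ ± z*(σ/√n) = 142.7 ± 1.96(28.5/√115) = 142.7 ± 5.21 = (137.49, 147.91)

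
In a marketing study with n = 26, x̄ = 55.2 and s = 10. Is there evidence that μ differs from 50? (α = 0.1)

t = (x̄ - μ₀)/(s/√n) = (55.2 - 50)/(10/√26) = 2.651. df = 25, critical t = ±1.708. Reject H₀.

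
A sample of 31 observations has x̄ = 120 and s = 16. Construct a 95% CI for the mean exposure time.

CI = x̄ ± t*(s/√n) = 120 ± 2.042(16/√31) = (114.13, 125.87)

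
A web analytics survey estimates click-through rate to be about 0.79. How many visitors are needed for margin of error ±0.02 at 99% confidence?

n = z²p(1-p)/E² = 2.576²×0.79×0.21/0.02² = 2752.2 → n = 2753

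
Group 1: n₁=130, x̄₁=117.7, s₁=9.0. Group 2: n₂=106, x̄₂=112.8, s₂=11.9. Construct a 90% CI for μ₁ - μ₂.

Difference = 4.9. SE = √(9.0²/130 + 11.9²/106) = 1.4. CI = (2.6, 7.2)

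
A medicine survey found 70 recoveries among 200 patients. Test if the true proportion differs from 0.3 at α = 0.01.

p̂ = 0.35, p₀ = 0.3. z = (p̂ - p₀)/√(p₀(1-p₀)/n) = 1.543. Critical: ±2.576. Fail to reject H₀.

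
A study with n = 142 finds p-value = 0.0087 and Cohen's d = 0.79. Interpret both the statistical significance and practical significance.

Statistically significant (p = 0.0087 < 0.05). Cohen's d = 0.79 indicates a medium effect size. Both statistical and practical significance should be considered.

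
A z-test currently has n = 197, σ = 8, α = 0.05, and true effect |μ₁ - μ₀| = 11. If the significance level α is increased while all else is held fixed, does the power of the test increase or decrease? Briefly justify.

Power increases: a larger α lowers the critical value, so more of the H₁ sampling distribution falls in the rejection region.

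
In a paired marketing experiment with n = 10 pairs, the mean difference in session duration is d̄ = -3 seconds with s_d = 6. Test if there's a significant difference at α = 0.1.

t = d̄/(s_d/√n) = -3/(6/√10) = -1.581. df = 9, critical t = ±1.833. Fail to reject H₀.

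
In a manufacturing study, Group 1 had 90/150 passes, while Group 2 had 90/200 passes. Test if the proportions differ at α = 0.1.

p̂₁ = 0.6, p̂₂ = 0.45, pooled p̂ = 0.514. z = 2.779. Critical: ±1.645. Reject H₀.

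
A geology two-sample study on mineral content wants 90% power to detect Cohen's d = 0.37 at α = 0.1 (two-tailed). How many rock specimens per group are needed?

z_{α/2} = 1.645, z_β = Φ⁻¹(0.9) = 1.282. For small effect (d = 0.37): n per group = 2(z_{α/2} + z_β)²/d² = 2(1.645 + 1.282)²/0.37² = 125.2 → 126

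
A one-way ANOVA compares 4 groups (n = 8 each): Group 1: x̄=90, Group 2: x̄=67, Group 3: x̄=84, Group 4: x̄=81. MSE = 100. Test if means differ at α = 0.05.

Grand mean = 80.5. SS_between = 2280.0, MS_between = 760.0. F = 7.6, F_crit ≈ 2.947. Reject H₀.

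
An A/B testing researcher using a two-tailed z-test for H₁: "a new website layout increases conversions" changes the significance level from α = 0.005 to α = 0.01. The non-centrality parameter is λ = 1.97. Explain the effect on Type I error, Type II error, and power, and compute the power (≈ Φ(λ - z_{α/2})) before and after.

Increasing α from 0.005 to 0.01:
• Type I error rate increases (α is the Type I rate by definition).
• Critical value moves from z_{α/2} = 2.807 to 2.576, so power = Φ(λ - z_{α/2}) goes from Φ(1.97 - 2.807) = 0.201 to Φ(1.97 - 2.576) = 0.272.
• Type II error rate β = 1 - power therefore decreases (0.799 → 0.728).
Appropriate when false negatives are costly — here, discarding a layout that would have improved conversions — lost revenue.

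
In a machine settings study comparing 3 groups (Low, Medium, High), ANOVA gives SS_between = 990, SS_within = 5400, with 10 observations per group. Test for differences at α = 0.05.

df_between = 2, df_within = 27. F = MS_between/MS_within = 495.0/200.0 = 2.475. F_crit ≈ 3.354. Fail to reject H₀.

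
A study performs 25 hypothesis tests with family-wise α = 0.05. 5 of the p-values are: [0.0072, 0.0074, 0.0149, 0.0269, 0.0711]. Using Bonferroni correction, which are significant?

Bonferroni α = 0.05/25 = 0.002. None of the given p-values are significant.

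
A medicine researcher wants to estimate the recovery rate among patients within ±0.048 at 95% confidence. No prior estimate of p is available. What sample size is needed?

Conservative approach: use p = 0.5 (maximizes p(1-p) = 0.25). n = z²(0.25)/E² = 1.96²×0.25/0.048² = 416.8 → n = 417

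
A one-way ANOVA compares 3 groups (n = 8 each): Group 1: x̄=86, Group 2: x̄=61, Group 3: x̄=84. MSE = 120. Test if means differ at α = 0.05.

Grand mean = 77.0. SS_between = 3088.0, MS_between = 1544.0. F = 12.867, F_crit ≈ 3.467. Reject H₀.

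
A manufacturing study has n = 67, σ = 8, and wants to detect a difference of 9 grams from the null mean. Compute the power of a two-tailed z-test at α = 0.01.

SE = σ/√n = 8/√67 = 0.977. Non-centrality λ = d/SE = 9/0.977 = 9.209. Power ≈ Φ(λ - z_{α/2}) = Φ(9.209 - 2.576) = Φ(6.633) = 1.0.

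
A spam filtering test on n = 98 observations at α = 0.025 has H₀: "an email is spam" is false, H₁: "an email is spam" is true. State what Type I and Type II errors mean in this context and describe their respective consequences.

Type I (false positive): concluding that an email is spam when it is not — a legitimate email is sent to the spam folder and the user misses it. Type II (false negative): failing to conclude that an email is spam when it is — a spam email lands in the inbox. Which is costlier depends on domain priorities and is a judgement call rather than a statistical fact.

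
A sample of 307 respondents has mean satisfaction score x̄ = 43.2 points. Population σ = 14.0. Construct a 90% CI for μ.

CI = x̄ ± z*(σ/√n) = 43.2 ± 1.645(14.0/√307) = 43.2 ± 1.31 = (41.89, 44.51)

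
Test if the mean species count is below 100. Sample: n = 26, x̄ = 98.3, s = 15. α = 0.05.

t = (98.3 - 100)/(15/√26) = -0.578, df = 25. Critical t = -1.708. Fail to reject H₀.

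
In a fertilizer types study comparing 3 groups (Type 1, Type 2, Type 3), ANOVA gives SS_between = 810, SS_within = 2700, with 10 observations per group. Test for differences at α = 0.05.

df_between = 2, df_within = 27. F = MS_between/MS_within = 405.0/100.0 = 4.05. F_crit ≈ 3.354. Reject H₀. At least one mean differs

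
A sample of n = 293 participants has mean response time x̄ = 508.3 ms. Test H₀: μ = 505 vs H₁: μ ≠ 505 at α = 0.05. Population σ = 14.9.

z = (x̄ - μ₀)/(σ/√n) = (508.3 - 505)/(14.9/√293) = 3.791. Critical value: ±1.96. Since |3.791| > 1.96, Reject H₀.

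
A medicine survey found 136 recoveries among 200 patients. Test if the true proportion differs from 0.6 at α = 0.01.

p̂ = 0.68, p₀ = 0.6. z = (p̂ - p₀)/√(p₀(1-p₀)/n) = 2.309. Critical: ±2.576. Fail to reject H₀.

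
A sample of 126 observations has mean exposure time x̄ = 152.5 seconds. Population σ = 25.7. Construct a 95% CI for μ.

CI = x̄ ± z*(σ/√n) = 152.5 ± 1.96(25.7/√126) = 152.5 ± 4.49 = (148.01, 156.99)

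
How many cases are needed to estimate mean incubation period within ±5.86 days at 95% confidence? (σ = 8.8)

n = (z*σ/E)² = (1.96×8.8/5.86)² = 8.7 → n = 9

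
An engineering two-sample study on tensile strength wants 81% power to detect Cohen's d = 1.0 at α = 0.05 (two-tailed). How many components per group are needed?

z_{α/2} = 1.96, z_β = Φ⁻¹(0.81) = 0.878. For large effect (d = 1.0): n per group = 2(z_{α/2} + z_β)²/d² = 2(1.96 + 0.878)²/1.0² = 16.1 → 17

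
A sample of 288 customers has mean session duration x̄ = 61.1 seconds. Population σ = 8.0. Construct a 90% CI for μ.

CI = x̄ ± z*(σ/√n) = 61.1 ± 1.645(8.0/√288) = 61.1 ± 0.78 = (60.32, 61.88)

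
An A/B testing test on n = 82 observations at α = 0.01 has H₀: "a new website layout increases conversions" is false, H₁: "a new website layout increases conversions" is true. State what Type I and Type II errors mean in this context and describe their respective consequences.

Type I (false positive): concluding that a new website layout increases conversions when it is not — rolling out a layout that doesn't actually help — wasted engineering effort. Type II (false negative): failing to conclude that a new website layout increases conversions when it is — discarding a layout that would have improved conversions — lost revenue. Which is costlier depends on domain priorities and is a judgement call rather than a statistical fact.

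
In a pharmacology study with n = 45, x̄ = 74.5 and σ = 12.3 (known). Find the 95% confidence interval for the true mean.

CI = x̄ ± z*(σ/√n) = 74.5 ± 1.96(12.3/√45) = 74.5 ± 3.59 = (70.91, 78.09)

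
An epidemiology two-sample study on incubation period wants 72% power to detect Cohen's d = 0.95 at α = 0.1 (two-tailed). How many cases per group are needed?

z_{α/2} = 1.645, z_β = Φ⁻¹(0.72) = 0.583. For large effect (d = 0.95): n per group = 2(z_{α/2} + z_β)²/d² = 2(1.645 + 0.583)²/0.95² = 11.001 → 12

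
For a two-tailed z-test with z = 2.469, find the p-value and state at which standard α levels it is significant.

p = 2·P(Z > |2.469|) = 2·(1 - Φ(2.469)) ≈ 0.0135. Significant at α = 0.1; Significant at α = 0.05.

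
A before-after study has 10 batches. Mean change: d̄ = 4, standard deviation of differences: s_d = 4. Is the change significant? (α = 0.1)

t = d̄/(s_d/√n) = 4/(4/√10) = 3.162. df = 9, critical t = ±1.833. Reject H₀.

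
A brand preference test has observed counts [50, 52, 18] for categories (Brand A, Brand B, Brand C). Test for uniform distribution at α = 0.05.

Expected = 40 each. χ² = Σ(O-E)²/E = 18.2. df = 2, critical value = 5.991. Reject H₀.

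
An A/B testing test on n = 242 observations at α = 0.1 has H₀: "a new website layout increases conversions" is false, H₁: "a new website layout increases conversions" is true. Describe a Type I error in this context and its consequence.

Type I error: rejecting H₀ when it is true — concluding that a new website layout increases conversions when in fact it is not. Consequence: rolling out a layout that doesn't actually help — wasted engineering effort.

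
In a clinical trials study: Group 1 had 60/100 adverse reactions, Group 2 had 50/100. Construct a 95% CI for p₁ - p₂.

p̂₁ = 0.6, p̂₂ = 0.5. Difference = 0.1. CI = (-0.037, 0.237)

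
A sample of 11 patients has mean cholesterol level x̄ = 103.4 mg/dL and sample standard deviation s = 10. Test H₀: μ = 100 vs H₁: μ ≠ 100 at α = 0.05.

t = (x̄ - μ₀)/(s/√n) = (103.4 - 100)/(10/√11) = 1.128. df = 10, critical t = ±2.228. Fail to reject H₀.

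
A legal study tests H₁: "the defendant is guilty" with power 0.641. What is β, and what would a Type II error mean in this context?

β = 1 - power = 1 - 0.641 = 0.359. A Type II error is failing to reject H₀ when H₀ is false (false negative) — here, failing to conclude that the defendant is guilty when in fact it is true. Consequence: acquitting a guilty person.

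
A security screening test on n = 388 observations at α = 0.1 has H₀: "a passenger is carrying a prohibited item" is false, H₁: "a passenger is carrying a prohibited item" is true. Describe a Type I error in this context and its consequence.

Type I error: rejecting H₀ when it is true — concluding that a passenger is carrying a prohibited item when in fact it is not. Consequence: detaining an innocent passenger — delay and inconvenience.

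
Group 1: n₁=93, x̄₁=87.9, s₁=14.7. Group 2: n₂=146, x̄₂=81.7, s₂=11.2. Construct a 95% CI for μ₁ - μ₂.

Difference = 6.2. SE = √(14.7²/93 + 11.2²/146) = 1.784. CI = (2.7, 9.7)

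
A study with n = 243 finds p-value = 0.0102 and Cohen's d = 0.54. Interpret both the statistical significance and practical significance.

Statistically significant (p = 0.0102 < 0.05). Cohen's d = 0.54 indicates a medium effect size. Both statistical and practical significance should be considered.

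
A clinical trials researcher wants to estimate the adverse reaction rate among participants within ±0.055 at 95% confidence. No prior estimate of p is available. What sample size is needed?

Conservative approach: use p = 0.5 (maximizes p(1-p) = 0.25). n = z²(0.25)/E² = 1.96²×0.25/0.055² = 317.5 → n = 318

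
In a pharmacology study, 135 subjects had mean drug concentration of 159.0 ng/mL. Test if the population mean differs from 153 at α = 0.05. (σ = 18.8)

z = (x̄ - μ₀)/(σ/√n) = (159.0 - 153)/(18.8/√135) = 3.708. Critical value: ±1.96. Since |3.708| > 1.96, Reject H₀.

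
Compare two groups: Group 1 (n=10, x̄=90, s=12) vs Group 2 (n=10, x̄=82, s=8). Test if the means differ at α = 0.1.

Pooled sp = 10.2. t = 1.754, df = 18. Critical t = ±1.734. Reject H₀.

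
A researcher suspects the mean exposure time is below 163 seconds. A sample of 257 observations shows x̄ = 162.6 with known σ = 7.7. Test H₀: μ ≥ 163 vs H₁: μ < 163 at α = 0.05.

z = -0.833. Critical value: -1.645. Fail to reject H₀.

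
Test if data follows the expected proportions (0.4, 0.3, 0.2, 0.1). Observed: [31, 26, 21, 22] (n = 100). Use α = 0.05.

Expected: [40.0, 30.0, 20.0, 10.0]. χ² = 17.008. df = 3, critical = 7.815. Reject H₀.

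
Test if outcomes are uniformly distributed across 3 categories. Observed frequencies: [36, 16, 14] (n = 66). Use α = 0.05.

Expected = 22 each. χ² = Σ(O-E)²/E = 13.455. df = 2, critical value = 5.991. Reject H₀.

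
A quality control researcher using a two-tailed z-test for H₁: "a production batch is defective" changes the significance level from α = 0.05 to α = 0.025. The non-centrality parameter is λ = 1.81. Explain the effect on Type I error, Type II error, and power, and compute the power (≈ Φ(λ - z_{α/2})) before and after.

Decreasing α from 0.05 to 0.025:
• Type I error rate decreases (α is the Type I rate by definition).
• Critical value moves from z_{α/2} = 1.96 to 2.241, so power = Φ(λ - z_{α/2}) goes from Φ(1.81 - 1.96) = 0.44 to Φ(1.81 - 2.241) = 0.333.
• Type II error rate β = 1 - power therefore increases (0.56 → 0.667).
Appropriate when false positives are costly — here, scrapping a good batch — wasted material and cost for no reason.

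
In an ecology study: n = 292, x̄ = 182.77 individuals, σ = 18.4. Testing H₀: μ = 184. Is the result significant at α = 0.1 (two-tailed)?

z = (182.77 - 184)/(18.4/√292) = -1.142. Since |z| ≤ 1.645, not significant at α = 0.1.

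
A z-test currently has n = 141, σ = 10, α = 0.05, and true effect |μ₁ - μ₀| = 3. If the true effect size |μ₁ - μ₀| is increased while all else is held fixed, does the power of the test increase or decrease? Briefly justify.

Power increases: a larger true effect increases the non-centrality λ = |μ₁ - μ₀|/(σ/√n).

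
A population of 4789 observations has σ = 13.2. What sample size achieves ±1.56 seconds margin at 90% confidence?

Without FPC: n₀ = (1.645×13.2/1.56)² = 193.745. With FPC: n = n₀N/(n₀+N-1) = 186.2 → n = 187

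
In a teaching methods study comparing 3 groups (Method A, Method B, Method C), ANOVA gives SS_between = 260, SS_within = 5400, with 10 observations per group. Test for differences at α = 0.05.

df_between = 2, df_within = 27. F = MS_between/MS_within = 130.0/200.0 = 0.65. F_crit ≈ 3.354. Fail to reject H₀.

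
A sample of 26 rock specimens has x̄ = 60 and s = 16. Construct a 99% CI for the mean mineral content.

CI = x̄ ± t*(s/√n) = 60 ± 2.787(16/√26) = (51.25, 68.75)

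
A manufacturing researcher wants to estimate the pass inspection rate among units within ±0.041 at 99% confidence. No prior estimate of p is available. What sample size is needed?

Conservative approach: use p = 0.5 (maximizes p(1-p) = 0.25). n = z²(0.25)/E² = 2.576²×0.25/0.041² = 986.9 → n = 987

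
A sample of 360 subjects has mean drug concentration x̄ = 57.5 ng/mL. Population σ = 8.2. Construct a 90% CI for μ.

CI = x̄ ± z*(σ/√n) = 57.5 ± 1.645(8.2/√360) = 57.5 ± 0.71 = (56.79, 58.21)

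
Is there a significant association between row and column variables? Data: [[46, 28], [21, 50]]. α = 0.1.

χ² = 15.478. df = 1, critical = 2.706. Reject H₀. Variables are dependent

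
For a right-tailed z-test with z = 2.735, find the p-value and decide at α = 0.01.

p = P(Z > 2.735) = 1 - Φ(2.735) ≈ 0.0031. Since p < 0.01, reject H₀ (significant) at α = 0.01.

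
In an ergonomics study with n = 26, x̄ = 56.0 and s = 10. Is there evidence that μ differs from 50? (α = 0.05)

t = (x̄ - μ₀)/(s/√n) = (56.0 - 50)/(10/√26) = 3.059. df = 25, critical t = ±2.06. Reject H₀.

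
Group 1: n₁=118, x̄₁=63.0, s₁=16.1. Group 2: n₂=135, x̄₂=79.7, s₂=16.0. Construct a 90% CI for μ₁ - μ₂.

Difference = -16.7. SE = √(16.1²/118 + 16.0²/135) = 2.023. CI = (-20.03, -13.37)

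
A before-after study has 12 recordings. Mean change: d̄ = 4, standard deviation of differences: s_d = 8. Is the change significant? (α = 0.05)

t = d̄/(s_d/√n) = 4/(8/√12) = 1.732. df = 11, critical t = ±2.201. Fail to reject H₀.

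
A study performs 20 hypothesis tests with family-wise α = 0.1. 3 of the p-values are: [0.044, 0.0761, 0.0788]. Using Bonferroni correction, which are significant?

Bonferroni α = 0.1/20 = 0.005. None of the given p-values are significant.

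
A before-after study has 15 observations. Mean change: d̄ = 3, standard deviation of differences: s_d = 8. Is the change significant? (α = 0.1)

t = d̄/(s_d/√n) = 3/(8/√15) = 1.452. df = 14, critical t = ±1.761. Fail to reject H₀.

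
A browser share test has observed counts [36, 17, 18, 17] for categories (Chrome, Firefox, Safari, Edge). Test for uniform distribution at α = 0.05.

Expected = 22 each. χ² = Σ(O-E)²/E = 11.909. df = 3, critical value = 7.815. Reject H₀.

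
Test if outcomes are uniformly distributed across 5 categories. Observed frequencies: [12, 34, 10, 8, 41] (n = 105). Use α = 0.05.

Expected = 21 each. χ² = Σ(O-E)²/E = 44.762. df = 4, critical value = 9.488. Reject H₀.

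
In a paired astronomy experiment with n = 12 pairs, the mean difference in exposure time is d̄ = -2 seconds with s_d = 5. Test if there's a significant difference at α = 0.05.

t = d̄/(s_d/√n) = -2/(5/√12) = -1.386. df = 11, critical t = ±2.201. Fail to reject H₀.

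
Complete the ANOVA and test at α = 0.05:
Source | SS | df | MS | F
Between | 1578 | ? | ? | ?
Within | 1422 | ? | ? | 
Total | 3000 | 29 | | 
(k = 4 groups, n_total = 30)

df_between = 3, df_within = 26. MS_between = 526.0, MS_within = 54.69. F = 9.617, F_crit ≈ 2.975. Reject H₀.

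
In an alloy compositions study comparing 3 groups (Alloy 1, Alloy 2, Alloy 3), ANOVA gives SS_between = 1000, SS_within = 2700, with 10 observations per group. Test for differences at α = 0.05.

df_between = 2, df_within = 27. F = MS_between/MS_within = 500.0/100.0 = 5.0. F_crit ≈ 3.354. Reject H₀. At least one mean differs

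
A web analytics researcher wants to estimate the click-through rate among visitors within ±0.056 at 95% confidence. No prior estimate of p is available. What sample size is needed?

Conservative approach: use p = 0.5 (maximizes p(1-p) = 0.25). n = z²(0.25)/E² = 1.96²×0.25/0.056² = 306.2 → n = 307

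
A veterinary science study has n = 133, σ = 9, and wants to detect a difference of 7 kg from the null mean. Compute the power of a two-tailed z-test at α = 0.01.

SE = σ/√n = 9/√133 = 0.78. Non-centrality λ = d/SE = 7/0.78 = 8.97. Power ≈ Φ(λ - z_{α/2}) = Φ(8.97 - 2.576) = Φ(6.394) = 1.0.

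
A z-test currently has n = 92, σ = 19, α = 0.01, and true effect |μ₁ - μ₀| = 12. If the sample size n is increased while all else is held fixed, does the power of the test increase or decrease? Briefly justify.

Power increases: a larger n shrinks the standard error σ/√n, moving the sampling distribution under H₁ further from the critical value.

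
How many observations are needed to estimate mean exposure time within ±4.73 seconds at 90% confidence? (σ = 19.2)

n = (z*σ/E)² = (1.645×19.2/4.73)² = 44.6 → n = 45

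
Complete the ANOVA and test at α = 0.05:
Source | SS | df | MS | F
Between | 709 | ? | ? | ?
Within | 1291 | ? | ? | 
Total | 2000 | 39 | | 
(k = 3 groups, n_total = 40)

df_between = 2, df_within = 37. MS_between = 354.5, MS_within = 34.89. F = 10.16, F_crit ≈ 3.252. Reject H₀.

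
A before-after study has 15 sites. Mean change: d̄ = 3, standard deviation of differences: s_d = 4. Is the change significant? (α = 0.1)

t = d̄/(s_d/√n) = 3/(4/√15) = 2.905. df = 14, critical t = ±1.761. Reject H₀.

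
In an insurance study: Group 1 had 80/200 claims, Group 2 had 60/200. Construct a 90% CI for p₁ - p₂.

p̂₁ = 0.4, p̂₂ = 0.3. Difference = 0.1. CI = (0.022, 0.178)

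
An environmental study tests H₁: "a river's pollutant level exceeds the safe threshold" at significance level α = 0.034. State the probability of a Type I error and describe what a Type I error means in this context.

P(Type I error) = α = 0.034. A Type I error is rejecting H₀ when H₀ is actually true (false positive) — here, concluding that a river's pollutant level exceeds the safe threshold when in fact this is not the case. Consequence: shutting down a compliant factory unnecessarily.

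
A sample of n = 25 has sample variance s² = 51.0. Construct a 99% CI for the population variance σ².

df = 24. χ²_{0.005} = 45.559, χ²_{0.995} = 9.886. CI for σ² = ((n-1)s²/χ²_{α/2}, (n-1)s²/χ²_{1-α/2}) = (24·51.0/45.559, 24·51.0/9.886) = (26.87, 123.81)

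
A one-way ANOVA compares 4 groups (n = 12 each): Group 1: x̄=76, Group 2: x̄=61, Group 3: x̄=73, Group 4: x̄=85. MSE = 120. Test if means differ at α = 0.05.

Grand mean = 73.75. SS_between = 3537.0, MS_between = 1179.0. F = 9.825, F_crit ≈ 2.816. Reject H₀.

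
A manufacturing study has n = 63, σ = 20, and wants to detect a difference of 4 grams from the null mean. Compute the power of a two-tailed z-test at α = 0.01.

SE = σ/√n = 20/√63 = 2.52. Non-centrality λ = d/SE = 4/2.52 = 1.587. Power ≈ Φ(λ - z_{α/2}) = Φ(1.587 - 2.576) = Φ(-0.989) = 0.161.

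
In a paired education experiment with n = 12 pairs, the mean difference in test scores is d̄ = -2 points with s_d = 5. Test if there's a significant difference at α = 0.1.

t = d̄/(s_d/√n) = -2/(5/√12) = -1.386. df = 11, critical t = ±1.796. Fail to reject H₀.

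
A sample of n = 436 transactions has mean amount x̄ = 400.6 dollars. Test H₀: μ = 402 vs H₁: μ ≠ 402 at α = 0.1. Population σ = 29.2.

z = (x̄ - μ₀)/(σ/√n) = (400.6 - 402)/(29.2/√436) = -1.001. Critical value: ±1.645. Since |-1.001| ≤ 1.645, Fail to reject H₀.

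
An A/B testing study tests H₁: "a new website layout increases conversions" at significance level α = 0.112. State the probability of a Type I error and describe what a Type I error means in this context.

P(Type I error) = α = 0.112. A Type I error is rejecting H₀ when H₀ is actually true (false positive) — here, concluding that a new website layout increases conversions when in fact this is not the case. Consequence: rolling out a layout that doesn't actually help — wasted engineering effort.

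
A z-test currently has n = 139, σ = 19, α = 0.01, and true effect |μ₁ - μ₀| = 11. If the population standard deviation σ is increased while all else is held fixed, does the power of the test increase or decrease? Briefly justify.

Power decreases: a larger σ inflates the standard error σ/√n, pulling the sampling distribution under H₁ back toward the critical value.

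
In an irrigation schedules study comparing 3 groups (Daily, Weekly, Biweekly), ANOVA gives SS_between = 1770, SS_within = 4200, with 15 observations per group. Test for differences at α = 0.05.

df_between = 2, df_within = 42. F = MS_between/MS_within = 885.0/100.0 = 8.85. F_crit ≈ 3.22. Reject H₀. At least one mean differs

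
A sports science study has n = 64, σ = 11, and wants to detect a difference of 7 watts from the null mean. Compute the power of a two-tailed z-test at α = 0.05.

SE = σ/√n = 11/√64 = 1.375. Non-centrality λ = d/SE = 7/1.375 = 5.091. Power ≈ Φ(λ - z_{α/2}) = Φ(5.091 - 1.96) = Φ(3.131) = 0.999.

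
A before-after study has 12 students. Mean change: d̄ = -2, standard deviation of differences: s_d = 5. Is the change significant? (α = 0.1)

t = d̄/(s_d/√n) = -2/(5/√12) = -1.386. df = 11, critical t = ±1.796. Fail to reject H₀.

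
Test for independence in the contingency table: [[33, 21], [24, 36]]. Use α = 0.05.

χ² = 5.067. df = 1, critical = 3.841. Reject H₀. Variables are dependent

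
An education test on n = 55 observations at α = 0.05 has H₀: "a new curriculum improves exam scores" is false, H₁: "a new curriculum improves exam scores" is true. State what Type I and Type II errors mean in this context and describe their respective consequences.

Type I (false positive): concluding that a new curriculum improves exam scores when it is not — adopting a curriculum that gives no real benefit — disruption for nothing. Type II (false negative): failing to conclude that a new curriculum improves exam scores when it is — keeping the old curriculum when the new one would have helped students. Which is costlier depends on domain priorities and is a judgement call rather than a statistical fact.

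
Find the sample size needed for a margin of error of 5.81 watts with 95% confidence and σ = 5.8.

n = (z*σ/E)² = (1.96×5.8/5.81)² = 3.8 → n = 4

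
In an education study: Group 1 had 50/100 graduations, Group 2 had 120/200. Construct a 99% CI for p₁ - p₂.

p̂₁ = 0.5, p̂₂ = 0.6. Difference = -0.1. CI = (-0.257, 0.057)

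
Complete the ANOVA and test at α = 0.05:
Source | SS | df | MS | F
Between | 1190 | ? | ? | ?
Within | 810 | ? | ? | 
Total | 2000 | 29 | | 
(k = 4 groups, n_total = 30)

df_between = 3, df_within = 26. MS_between = 396.67, MS_within = 31.15. F = 12.733, F_crit ≈ 2.975. Reject H₀.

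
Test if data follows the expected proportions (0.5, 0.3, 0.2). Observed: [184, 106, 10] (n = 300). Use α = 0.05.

Expected: [150.0, 90.0, 60.0]. χ² = 52.218. df = 2, critical = 5.991. Reject H₀.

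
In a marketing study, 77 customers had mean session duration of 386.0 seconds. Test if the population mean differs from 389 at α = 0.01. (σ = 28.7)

z = (x̄ - μ₀)/(σ/√n) = (386.0 - 389)/(28.7/√77) = -0.917. Critical value: ±2.576. Since |-0.917| ≤ 2.576, Fail to reject H₀.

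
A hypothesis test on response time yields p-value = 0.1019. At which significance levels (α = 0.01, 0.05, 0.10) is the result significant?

p = 0.1019. Not significant at any of the given levels.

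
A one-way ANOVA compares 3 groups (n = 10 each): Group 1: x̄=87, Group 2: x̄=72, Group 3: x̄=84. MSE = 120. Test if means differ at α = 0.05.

Grand mean = 81.0. SS_between = 1260.0, MS_between = 630.0. F = 5.25, F_crit ≈ 3.354. Reject H₀.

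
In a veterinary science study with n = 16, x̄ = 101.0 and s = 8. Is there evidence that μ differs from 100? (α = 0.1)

t = (x̄ - μ₀)/(s/√n) = (101.0 - 100)/(8/√16) = 0.5. df = 15, critical t = ±1.753. Fail to reject H₀.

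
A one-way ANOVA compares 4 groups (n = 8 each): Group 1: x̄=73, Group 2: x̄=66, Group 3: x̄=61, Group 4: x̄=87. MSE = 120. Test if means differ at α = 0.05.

Grand mean = 71.75. SS_between = 3062.0, MS_between = 1020.67. F = 8.506, F_crit ≈ 2.947. Reject H₀.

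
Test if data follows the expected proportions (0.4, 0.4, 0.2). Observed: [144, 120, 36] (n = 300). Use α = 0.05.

Expected: [120.0, 120.0, 60.0]. χ² = 14.4. df = 2, critical = 5.991. Reject H₀.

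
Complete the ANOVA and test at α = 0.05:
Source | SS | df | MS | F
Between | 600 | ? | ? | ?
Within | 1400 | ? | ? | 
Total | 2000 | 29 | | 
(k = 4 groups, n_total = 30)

df_between = 3, df_within = 26. MS_between = 200.0, MS_within = 53.85. F = 3.714, F_crit ≈ 2.975. Reject H₀.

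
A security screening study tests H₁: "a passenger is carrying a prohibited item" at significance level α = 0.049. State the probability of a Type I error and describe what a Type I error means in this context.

P(Type I error) = α = 0.049. A Type I error is rejecting H₀ when H₀ is actually true (false positive) — here, concluding that a passenger is carrying a prohibited item when in fact this is not the case. Consequence: detaining an innocent passenger — delay and inconvenience.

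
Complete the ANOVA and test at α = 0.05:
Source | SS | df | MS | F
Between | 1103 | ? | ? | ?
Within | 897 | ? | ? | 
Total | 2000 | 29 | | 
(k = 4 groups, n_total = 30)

df_between = 3, df_within = 26. MS_between = 367.67, MS_within = 34.5. F = 10.657, F_crit ≈ 2.975. Reject H₀.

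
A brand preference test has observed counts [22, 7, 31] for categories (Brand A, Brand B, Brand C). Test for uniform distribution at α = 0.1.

Expected = 20 each. χ² = Σ(O-E)²/E = 14.7. df = 2, critical value = 4.605. Reject H₀.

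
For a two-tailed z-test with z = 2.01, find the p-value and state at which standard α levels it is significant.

p = 2·P(Z > |2.01|) = 2·(1 - Φ(2.01)) ≈ 0.0444. Significant at α = 0.1; Significant at α = 0.05.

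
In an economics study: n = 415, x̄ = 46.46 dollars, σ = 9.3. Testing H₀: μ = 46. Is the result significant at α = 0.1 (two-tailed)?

z = (46.46 - 46)/(9.3/√415) = 1.008. Since |z| ≤ 1.645, not significant at α = 0.1.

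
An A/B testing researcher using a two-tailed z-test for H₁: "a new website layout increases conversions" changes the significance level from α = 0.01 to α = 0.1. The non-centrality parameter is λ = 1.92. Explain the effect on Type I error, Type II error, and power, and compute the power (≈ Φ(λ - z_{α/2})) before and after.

Increasing α from 0.01 to 0.1:
• Type I error rate increases (α is the Type I rate by definition).
• Critical value moves from z_{α/2} = 2.576 to 1.645, so power = Φ(λ - z_{α/2}) goes from Φ(1.92 - 2.576) = 0.256 to Φ(1.92 - 1.645) = 0.608.
• Type II error rate β = 1 - power therefore decreases (0.744 → 0.392).
Appropriate when false negatives are costly — here, discarding a layout that would have improved conversions — lost revenue.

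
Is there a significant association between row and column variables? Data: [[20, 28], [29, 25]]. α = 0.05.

χ² = 1.475. df = 1, critical = 3.841. Fail to reject H₀. No evidence of dependence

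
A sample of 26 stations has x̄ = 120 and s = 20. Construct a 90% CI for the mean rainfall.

CI = x̄ ± t*(s/√n) = 120 ± 1.708(20/√26) = (113.3, 126.7)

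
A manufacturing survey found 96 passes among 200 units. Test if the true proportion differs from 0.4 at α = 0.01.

p̂ = 0.48, p₀ = 0.4. z = (p̂ - p₀)/√(p₀(1-p₀)/n) = 2.309. Critical: ±2.576. Fail to reject H₀.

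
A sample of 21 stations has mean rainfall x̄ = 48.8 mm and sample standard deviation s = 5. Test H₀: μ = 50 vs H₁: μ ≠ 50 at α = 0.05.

t = (x̄ - μ₀)/(s/√n) = (48.8 - 50)/(5/√21) = -1.1. df = 20, critical t = ±2.086. Fail to reject H₀.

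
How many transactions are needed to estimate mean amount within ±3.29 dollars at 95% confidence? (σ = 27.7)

n = (z*σ/E)² = (1.96×27.7/3.29)² = 272.3 → n = 273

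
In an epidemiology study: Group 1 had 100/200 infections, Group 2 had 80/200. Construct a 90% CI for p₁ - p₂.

p̂₁ = 0.5, p̂₂ = 0.4. Difference = 0.1. CI = (0.019, 0.181)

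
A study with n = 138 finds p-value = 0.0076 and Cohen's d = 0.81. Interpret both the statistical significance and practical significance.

Statistically significant (p = 0.0076 < 0.05). Cohen's d = 0.81 indicates a large effect size. Both statistical and practical significance should be considered.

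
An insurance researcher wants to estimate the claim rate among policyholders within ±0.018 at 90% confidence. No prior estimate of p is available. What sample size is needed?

Conservative approach: use p = 0.5 (maximizes p(1-p) = 0.25). n = z²(0.25)/E² = 1.645²×0.25/0.018² = 2088.0 → n = 2088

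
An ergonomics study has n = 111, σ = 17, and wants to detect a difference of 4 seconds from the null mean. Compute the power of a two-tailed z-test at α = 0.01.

SE = σ/√n = 17/√111 = 1.614. Non-centrality λ = d/SE = 4/1.614 = 2.479. Power ≈ Φ(λ - z_{α/2}) = Φ(2.479 - 2.576) = Φ(-0.097) = 0.461.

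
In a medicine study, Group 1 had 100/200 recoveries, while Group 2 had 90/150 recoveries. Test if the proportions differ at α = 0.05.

p̂₁ = 0.5, p̂₂ = 0.6, pooled p̂ = 0.543. z = -1.858. Critical: ±1.96. Fail to reject H₀.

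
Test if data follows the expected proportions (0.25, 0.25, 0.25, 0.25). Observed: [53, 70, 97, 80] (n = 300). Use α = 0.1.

Expected: [75.0, 75.0, 75.0, 75.0]. χ² = 13.573. df = 3, critical = 6.251. Reject H₀.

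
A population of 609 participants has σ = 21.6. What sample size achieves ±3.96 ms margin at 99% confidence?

Without FPC: n₀ = (2.576×21.6/3.96)² = 197.428. With FPC: n = n₀N/(n₀+N-1) = 149.3 → n = 150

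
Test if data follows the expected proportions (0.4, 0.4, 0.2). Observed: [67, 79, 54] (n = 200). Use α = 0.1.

Expected: [80.0, 80.0, 40.0]. χ² = 7.025. df = 2, critical = 4.605. Reject H₀.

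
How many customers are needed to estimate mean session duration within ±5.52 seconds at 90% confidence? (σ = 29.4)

n = (z*σ/E)² = (1.645×29.4/5.52)² = 76.8 → n = 77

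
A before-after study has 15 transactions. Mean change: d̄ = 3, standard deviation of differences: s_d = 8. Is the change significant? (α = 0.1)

t = d̄/(s_d/√n) = 3/(8/√15) = 1.452. df = 14, critical t = ±1.761. Fail to reject H₀.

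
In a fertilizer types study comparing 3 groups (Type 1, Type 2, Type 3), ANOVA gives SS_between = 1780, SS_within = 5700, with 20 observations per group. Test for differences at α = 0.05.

df_between = 2, df_within = 57. F = MS_between/MS_within = 890.0/100.0 = 8.9. F_crit ≈ 3.159. Reject H₀. At least one mean differs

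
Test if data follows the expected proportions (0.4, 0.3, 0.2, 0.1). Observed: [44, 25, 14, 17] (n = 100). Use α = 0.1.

Expected: [40.0, 30.0, 20.0, 10.0]. χ² = 7.933. df = 3, critical = 6.251. Reject H₀.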